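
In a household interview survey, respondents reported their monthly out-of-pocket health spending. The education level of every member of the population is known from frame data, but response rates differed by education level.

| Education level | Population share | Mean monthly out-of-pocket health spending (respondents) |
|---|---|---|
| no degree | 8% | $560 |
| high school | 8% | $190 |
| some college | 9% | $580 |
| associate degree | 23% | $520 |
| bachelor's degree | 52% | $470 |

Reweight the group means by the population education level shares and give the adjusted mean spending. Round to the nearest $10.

Post-stratification weights by population share, not respondent share:
  no degree: 0.08 × 560 = 44.8
  high school: 0.08 × 190 = 15.2
  some college: 0.09 × 580 = 52.2
  associate degree: 0.23 × 520 = 119.6
  bachelor's degree: 0.52 × 470 = 244.4
Post-stratified estimate = 476.2 → $480.

$480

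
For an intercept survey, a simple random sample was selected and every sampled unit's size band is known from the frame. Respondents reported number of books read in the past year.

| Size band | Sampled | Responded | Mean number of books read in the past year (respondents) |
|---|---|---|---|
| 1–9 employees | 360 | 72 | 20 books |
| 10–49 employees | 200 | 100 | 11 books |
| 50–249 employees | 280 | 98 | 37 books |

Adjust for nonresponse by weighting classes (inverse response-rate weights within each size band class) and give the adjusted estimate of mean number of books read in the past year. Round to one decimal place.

23.5

Response rates by class: 1–9 employees 72/360 = 20%, 10–49 employees 100/200 = 50%, 50–249 employees 98/280 = 35%.
With weight = n_sampled/n_responded per class, the weighted class total is n_sampled:
  1–9 employees: 360 × 20 = 7200
  10–49 employees: 200 × 11 = 2200
  50–249 employees: 280 × 37 = 10,360
Adjusted estimate = 19,760 / 840 = 23.5238 → 23.5.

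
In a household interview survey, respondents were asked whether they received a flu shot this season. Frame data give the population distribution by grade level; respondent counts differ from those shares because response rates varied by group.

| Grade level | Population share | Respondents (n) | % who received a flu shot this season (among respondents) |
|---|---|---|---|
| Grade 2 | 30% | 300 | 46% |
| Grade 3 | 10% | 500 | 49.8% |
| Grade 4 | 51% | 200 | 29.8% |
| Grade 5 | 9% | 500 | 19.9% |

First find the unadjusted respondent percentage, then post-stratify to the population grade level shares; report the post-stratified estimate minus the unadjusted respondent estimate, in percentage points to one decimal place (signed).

Naive respondent-only estimate (weights = respondent counts):
  (300/1500)×46 + (500/1500)×49.8 + (200/1500)×29.8 + (500/1500)×19.9 = 36.4067%
Reweighting by population grade level shares:
  0.3×46 + 0.1×49.8 + 0.51×29.8 + 0.09×19.9 = 35.769%
Difference = 35.769 − 36.4067 = -0.6377 pp.

-0.6 percentage points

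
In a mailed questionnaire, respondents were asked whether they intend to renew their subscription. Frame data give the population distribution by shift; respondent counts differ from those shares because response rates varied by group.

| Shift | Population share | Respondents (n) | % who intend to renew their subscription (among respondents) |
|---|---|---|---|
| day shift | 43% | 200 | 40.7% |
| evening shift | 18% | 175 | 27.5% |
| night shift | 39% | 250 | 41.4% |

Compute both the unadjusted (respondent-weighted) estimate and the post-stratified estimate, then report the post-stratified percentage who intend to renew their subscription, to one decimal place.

38.6%

Without adjustment, the pooled respondent share is:
  (200/625)×40.7 + (175/625)×27.5 + (250/625)×41.4 = 37.284%
Post-stratified estimate weights by population shares:
  0.43×40.7 + 0.18×27.5 + 0.39×41.4 = 38.597%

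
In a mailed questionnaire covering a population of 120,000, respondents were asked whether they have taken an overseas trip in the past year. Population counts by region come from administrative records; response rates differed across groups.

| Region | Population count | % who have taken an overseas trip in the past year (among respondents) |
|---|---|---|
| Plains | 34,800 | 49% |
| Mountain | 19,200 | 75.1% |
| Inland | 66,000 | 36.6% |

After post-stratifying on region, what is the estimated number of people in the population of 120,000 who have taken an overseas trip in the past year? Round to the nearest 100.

55,600

Each cell contributes its population count × the respondent rate:
  Plains: 34,800 × 49% = 17,052
  Mountain: 19,200 × 75.1% = 14419.2
  Inland: 66,000 × 36.6% = 24,156
Estimated total = 55627.2 → 55,600.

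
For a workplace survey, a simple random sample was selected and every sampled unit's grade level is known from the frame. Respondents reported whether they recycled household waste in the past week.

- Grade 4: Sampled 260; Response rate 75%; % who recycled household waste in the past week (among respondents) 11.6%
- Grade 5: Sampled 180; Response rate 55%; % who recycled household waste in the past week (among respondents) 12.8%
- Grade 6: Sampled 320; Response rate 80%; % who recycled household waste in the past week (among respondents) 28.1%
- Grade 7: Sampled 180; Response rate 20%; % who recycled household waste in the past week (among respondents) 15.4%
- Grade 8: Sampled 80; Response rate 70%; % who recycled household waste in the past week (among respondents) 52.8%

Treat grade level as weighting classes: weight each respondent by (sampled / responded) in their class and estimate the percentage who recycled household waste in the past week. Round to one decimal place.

With weight = n_sampled/n_responded per class, the weighted class total is n_sampled:
  Grade 4: 260 × 11.6 = 3016
  Grade 5: 180 × 12.8 = 2304
  Grade 6: 320 × 28.1 = 8992
  Grade 7: 180 × 15.4 = 2772
  Grade 8: 80 × 52.8 = 4224
Adjusted estimate = 21,308 / 1,020 = 20.8902 → 20.9%.

20.9%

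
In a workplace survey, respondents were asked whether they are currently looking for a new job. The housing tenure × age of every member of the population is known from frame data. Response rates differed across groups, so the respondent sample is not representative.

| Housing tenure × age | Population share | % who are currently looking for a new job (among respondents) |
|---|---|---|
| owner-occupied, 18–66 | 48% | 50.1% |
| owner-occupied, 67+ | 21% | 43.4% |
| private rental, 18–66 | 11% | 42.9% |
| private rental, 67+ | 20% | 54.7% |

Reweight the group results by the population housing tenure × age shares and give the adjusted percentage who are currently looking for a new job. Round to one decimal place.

48.8%

Reweight to the known housing tenure × age distribution:
  owner-occupied, 18–66: 0.48 × 50.1 = 24.048
  owner-occupied, 67+: 0.21 × 43.4 = 9.114
  private rental, 18–66: 0.11 × 42.9 = 4.719
  private rental, 67+: 0.2 × 54.7 = 10.94
Post-stratified estimate = 48.821 → 48.8%.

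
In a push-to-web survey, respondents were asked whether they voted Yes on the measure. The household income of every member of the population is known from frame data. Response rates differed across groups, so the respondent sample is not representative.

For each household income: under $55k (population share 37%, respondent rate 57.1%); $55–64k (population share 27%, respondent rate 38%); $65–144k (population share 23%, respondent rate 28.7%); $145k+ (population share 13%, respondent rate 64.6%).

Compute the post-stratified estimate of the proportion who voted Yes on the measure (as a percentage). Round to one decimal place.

Post-stratification weights by population share, not respondent share:
  under $55k: 0.37 × 57.1 = 21.127
  $55–64k: 0.27 × 38 = 10.26
  $65–144k: 0.23 × 28.7 = 6.601
  $145k+: 0.13 × 64.6 = 8.398
Post-stratified estimate = 46.386 → 46.4%.

46.4%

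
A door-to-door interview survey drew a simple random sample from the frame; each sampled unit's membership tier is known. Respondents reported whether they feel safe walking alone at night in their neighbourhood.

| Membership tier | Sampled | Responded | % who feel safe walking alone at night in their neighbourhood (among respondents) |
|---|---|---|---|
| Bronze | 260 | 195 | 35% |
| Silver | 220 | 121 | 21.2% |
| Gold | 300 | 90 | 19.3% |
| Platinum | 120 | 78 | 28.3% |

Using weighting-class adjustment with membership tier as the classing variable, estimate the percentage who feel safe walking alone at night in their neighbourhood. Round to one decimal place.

25.5%

Response rates by class: Bronze 195/260 = 75%, Silver 121/220 = 55%, Gold 90/300 = 30%, Platinum 78/120 = 65%.
Each respondent's weight = sampled/responded in their class; summing within a class gives n_sampled, so:
  Bronze: 260 × 35 = 9100
  Silver: 220 × 21.2 = 4664
  Gold: 300 × 19.3 = 5790
  Platinum: 120 × 28.3 = 3396
Adjusted estimate = 22,950 / 900 = 25.5 → 25.5%.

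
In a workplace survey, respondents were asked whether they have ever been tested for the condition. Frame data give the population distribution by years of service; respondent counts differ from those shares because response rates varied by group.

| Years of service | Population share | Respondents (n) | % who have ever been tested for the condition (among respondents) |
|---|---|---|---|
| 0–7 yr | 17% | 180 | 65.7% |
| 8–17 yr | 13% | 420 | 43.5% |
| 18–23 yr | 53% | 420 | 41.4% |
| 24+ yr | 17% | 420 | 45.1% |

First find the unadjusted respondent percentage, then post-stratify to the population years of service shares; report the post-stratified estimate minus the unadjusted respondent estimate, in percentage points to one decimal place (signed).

Unadjusted (pooled respondent) estimate weights by respondent counts:
  (180/1440)×65.7 + (420/1440)×43.5 + (420/1440)×41.4 + (420/1440)×45.1 = 46.1292%
Post-stratifying to population shares instead:
  0.17×65.7 + 0.13×43.5 + 0.53×41.4 + 0.17×45.1 = 46.433%
Difference = 46.433 − 46.1292 = 0.3038 pp.

+0.3 percentage points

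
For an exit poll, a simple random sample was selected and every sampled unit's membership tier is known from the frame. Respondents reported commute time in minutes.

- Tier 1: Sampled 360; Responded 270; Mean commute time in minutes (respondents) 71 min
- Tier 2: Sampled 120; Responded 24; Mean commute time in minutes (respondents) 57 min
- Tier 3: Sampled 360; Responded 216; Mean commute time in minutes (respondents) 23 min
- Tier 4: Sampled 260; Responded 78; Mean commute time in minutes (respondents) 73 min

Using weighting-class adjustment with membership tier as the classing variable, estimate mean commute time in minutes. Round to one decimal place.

Class response rates: Tier 1 270/360 = 75%, Tier 2 24/120 = 20%, Tier 3 216/360 = 60%, Tier 4 78/260 = 30%.
Weighting each respondent by the inverse class response rate inflates each class back to its sampled size, so the class weight is n_sampled:
  Tier 1: 360 × 71 = 25,560
  Tier 2: 120 × 57 = 6840
  Tier 3: 360 × 23 = 8280
  Tier 4: 260 × 73 = 18,980
Adjusted estimate = 59,660 / 1,100 = 54.2364 → 54.2.

54.2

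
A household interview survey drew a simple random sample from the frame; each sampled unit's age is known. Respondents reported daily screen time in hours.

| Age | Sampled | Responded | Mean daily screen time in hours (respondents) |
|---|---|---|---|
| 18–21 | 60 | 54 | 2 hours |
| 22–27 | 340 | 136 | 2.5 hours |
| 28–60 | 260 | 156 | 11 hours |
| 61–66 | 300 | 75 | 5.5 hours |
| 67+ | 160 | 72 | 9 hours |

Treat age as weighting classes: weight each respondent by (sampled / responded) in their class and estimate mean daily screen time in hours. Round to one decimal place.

Response rates by class: 18–21 54/60 = 90%, 22–27 136/340 = 40%, 28–60 156/260 = 60%, 61–66 75/300 = 25%, 67+ 72/160 = 45%.
Weighting each respondent by the inverse class response rate inflates each class back to its sampled size, so the class weight is n_sampled:
  18–21: 60 × 2 = 120
  22–27: 340 × 2.5 = 850
  28–60: 260 × 11 = 2860
  61–66: 300 × 5.5 = 1650
  67+: 160 × 9 = 1440
Adjusted estimate = 6920 / 1,120 = 6.17857 → 6.2.

6.2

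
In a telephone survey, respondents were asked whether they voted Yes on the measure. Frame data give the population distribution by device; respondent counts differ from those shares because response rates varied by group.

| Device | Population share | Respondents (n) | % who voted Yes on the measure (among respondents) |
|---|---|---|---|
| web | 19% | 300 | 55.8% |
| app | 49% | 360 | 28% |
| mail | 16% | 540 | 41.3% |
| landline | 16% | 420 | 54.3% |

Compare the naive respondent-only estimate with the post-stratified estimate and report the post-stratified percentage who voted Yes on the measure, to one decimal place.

39.6%

Without adjustment, the pooled respondent share is:
  (300/1620)×55.8 + (360/1620)×28 + (540/1620)×41.3 + (420/1620)×54.3 = 44.4%
Reweighting by population device shares:
  0.19×55.8 + 0.49×28 + 0.16×41.3 + 0.16×54.3 = 39.618%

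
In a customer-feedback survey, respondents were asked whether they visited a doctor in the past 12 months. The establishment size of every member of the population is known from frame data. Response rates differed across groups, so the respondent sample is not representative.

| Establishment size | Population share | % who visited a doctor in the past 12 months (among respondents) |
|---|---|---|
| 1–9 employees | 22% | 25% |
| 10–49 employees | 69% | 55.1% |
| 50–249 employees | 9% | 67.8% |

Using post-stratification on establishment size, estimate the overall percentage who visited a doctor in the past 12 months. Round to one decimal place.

49.6%

Each cell contributes population-share × respondent value:
  1–9 employees: 0.22 × 25 = 5.5
  10–49 employees: 0.69 × 55.1 = 38.019
  50–249 employees: 0.09 × 67.8 = 6.102
Post-stratified estimate = 49.621 → 49.6%.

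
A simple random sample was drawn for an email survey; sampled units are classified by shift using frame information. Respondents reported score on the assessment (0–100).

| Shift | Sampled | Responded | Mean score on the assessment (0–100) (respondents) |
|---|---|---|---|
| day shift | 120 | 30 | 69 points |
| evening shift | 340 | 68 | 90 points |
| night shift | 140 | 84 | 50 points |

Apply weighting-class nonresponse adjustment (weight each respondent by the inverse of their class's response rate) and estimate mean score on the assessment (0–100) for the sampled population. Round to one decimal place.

76.5

Class response rates: day shift 30/120 = 25%, evening shift 68/340 = 20%, night shift 84/140 = 60%.
Weighting each respondent by the inverse class response rate inflates each class back to its sampled size, so the class weight is n_sampled:
  day shift: 120 × 69 = 8280
  evening shift: 340 × 90 = 30,600
  night shift: 140 × 50 = 7000
Adjusted estimate = 45,880 / 600 = 76.4667 → 76.5.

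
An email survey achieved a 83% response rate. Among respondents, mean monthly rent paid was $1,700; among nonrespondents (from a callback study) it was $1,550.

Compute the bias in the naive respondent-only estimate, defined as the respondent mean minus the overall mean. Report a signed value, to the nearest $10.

+$30

Nonresponse fraction = 1 − 0.83 = 0.17.
Bias = (nonresponse fraction) × (respondent mean − nonrespondent mean)
     = 0.17 × (1700 − 1550) = 0.17 × 150 = 25.5.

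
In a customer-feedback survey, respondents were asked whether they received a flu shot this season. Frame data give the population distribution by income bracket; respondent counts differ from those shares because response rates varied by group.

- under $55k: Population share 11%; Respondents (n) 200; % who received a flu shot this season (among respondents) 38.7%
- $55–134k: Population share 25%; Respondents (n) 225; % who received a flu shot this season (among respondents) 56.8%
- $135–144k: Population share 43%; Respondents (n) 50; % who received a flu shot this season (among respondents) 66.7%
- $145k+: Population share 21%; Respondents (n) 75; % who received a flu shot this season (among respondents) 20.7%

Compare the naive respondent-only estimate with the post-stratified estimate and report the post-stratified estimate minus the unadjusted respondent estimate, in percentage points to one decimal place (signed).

Without adjustment, the pooled respondent share is:
  (200/550)×38.7 + (225/550)×56.8 + (50/550)×66.7 + (75/550)×20.7 = 46.1955%
Reweighting by population income bracket shares:
  0.11×38.7 + 0.25×56.8 + 0.43×66.7 + 0.21×20.7 = 51.485%
Difference = 51.485 − 46.1955 = 5.2895 pp.

+5.3 percentage points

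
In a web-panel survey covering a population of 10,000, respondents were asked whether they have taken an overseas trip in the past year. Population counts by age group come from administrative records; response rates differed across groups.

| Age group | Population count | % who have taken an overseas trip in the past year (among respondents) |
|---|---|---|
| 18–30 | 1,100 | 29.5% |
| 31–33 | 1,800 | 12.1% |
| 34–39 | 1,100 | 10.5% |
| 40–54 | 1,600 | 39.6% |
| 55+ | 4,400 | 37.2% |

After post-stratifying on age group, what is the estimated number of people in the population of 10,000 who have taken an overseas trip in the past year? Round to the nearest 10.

Apply each group's respondent rate to its population count:
  18–30: 1,100 × 29.5% = 324.5
  31–33: 1,800 × 12.1% = 217.8
  34–39: 1,100 × 10.5% = 115.5
  40–54: 1,600 × 39.6% = 633.6
  55+: 4,400 × 37.2% = 1636.8
Estimated total = 2928.2 → 2,930.

2,930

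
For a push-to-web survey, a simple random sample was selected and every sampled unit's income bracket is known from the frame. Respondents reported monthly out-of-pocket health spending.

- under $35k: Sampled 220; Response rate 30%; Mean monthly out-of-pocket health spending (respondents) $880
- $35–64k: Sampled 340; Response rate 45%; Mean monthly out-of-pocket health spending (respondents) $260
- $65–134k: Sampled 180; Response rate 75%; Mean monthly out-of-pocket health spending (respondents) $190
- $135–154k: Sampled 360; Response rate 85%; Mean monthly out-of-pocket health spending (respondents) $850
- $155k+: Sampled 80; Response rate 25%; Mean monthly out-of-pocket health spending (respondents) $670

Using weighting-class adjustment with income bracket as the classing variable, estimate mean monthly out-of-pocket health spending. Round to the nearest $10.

With weight = n_sampled/n_responded per class, the weighted class total is n_sampled:
  under $35k: 220 × 880 = 193,600
  $35–64k: 340 × 260 = 88,400
  $65–134k: 180 × 190 = 34,200
  $135–154k: 360 × 850 = 306,000
  $155k+: 80 × 670 = 53,600
Adjusted estimate = 675,800 / 1,180 = 572.712 → $570.

$570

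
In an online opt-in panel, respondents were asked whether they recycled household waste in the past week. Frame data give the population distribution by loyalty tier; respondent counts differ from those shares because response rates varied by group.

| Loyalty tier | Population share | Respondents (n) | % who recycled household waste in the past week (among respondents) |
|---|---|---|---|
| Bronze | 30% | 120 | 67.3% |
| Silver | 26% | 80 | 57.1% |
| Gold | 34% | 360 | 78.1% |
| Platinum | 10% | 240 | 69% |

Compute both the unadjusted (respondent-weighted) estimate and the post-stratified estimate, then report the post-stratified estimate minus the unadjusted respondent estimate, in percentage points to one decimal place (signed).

-3.2 percentage points

Naive respondent-only estimate (weights = respondent counts):
  (120/800)×67.3 + (80/800)×57.1 + (360/800)×78.1 + (240/800)×69 = 71.65%
Reweighting by population loyalty tier shares:
  0.3×67.3 + 0.26×57.1 + 0.34×78.1 + 0.1×69 = 68.49%
Difference = 68.49 − 71.65 = -3.16 pp.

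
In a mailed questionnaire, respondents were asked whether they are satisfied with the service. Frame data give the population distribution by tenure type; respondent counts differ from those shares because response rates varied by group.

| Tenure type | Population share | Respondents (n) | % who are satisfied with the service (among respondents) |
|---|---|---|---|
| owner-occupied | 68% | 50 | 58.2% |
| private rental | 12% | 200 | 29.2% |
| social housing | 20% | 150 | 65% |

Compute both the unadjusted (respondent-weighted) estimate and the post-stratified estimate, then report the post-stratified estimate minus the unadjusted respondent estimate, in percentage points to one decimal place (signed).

Unadjusted (pooled respondent) estimate weights by respondent counts:
  (50/400)×58.2 + (200/400)×29.2 + (150/400)×65 = 46.25%
Post-stratified estimate weights by population shares:
  0.68×58.2 + 0.12×29.2 + 0.2×65 = 56.08%
Difference = 56.08 − 46.25 = 9.83 pp.

+9.8 percentage points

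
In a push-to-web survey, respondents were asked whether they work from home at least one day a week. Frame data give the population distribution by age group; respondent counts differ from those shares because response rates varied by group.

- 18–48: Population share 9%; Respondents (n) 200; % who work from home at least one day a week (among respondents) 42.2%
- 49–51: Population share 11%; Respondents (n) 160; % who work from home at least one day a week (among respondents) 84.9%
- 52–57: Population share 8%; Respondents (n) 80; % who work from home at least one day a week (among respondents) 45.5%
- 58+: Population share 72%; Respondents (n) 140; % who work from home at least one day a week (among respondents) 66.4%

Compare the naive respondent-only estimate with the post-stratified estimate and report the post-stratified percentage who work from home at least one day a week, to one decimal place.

64.6%

Unadjusted (pooled respondent) estimate weights by respondent counts:
  (200/580)×42.2 + (160/580)×84.9 + (80/580)×45.5 + (140/580)×66.4 = 60.2759%
Post-stratified estimate weights by population shares:
  0.09×42.2 + 0.11×84.9 + 0.08×45.5 + 0.72×66.4 = 64.585%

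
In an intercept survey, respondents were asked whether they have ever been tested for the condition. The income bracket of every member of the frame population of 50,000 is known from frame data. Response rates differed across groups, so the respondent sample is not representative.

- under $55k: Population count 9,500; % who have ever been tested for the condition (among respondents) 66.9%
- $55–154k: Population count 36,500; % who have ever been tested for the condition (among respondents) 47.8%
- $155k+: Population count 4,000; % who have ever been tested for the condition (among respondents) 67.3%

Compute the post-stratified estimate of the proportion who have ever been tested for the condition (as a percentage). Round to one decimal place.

53.0%

Each cell contributes population-share × respondent value:
  under $55k: (9,500/50,000) × 66.9 = 12.711
  $55–154k: (36,500/50,000) × 47.8 = 34.894
  $155k+: (4,000/50,000) × 67.3 = 5.384
Post-stratified estimate = 52.989 → 53.0%.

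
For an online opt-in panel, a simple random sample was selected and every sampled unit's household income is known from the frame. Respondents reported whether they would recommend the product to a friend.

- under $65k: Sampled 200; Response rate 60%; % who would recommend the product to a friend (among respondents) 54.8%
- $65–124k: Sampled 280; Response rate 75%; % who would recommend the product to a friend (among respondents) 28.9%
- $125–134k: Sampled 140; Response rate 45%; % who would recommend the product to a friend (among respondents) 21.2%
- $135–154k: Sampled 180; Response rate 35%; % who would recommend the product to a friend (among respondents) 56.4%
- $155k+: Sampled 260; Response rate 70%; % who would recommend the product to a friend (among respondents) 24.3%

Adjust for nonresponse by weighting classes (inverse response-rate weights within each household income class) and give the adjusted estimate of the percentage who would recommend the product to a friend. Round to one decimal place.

36.3%

With weight = n_sampled/n_responded per class, the weighted class total is n_sampled:
  under $65k: 200 × 54.8 = 10,960
  $65–124k: 280 × 28.9 = 8092
  $125–134k: 140 × 21.2 = 2968
  $135–154k: 180 × 56.4 = 10,152
  $155k+: 260 × 24.3 = 6318
Adjusted estimate = 38,490 / 1,060 = 36.3113 → 36.3%.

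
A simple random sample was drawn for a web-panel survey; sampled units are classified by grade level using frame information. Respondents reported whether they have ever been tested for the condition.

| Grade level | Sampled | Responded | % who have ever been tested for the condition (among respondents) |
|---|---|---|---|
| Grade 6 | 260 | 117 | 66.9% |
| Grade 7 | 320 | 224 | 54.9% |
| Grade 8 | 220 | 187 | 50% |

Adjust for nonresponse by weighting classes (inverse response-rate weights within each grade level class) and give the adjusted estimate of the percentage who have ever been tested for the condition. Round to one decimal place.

Class response rates: Grade 6 117/260 = 45%, Grade 7 224/320 = 70%, Grade 8 187/220 = 85%.
Inverse-response-rate weighting restores each class to its sampled count, so class totals weight by n_sampled:
  Grade 6: 260 × 66.9 = 17,394
  Grade 7: 320 × 54.9 = 17,568
  Grade 8: 220 × 50 = 11,000
Adjusted estimate = 45,962 / 800 = 57.4525 → 57.5%.

57.5%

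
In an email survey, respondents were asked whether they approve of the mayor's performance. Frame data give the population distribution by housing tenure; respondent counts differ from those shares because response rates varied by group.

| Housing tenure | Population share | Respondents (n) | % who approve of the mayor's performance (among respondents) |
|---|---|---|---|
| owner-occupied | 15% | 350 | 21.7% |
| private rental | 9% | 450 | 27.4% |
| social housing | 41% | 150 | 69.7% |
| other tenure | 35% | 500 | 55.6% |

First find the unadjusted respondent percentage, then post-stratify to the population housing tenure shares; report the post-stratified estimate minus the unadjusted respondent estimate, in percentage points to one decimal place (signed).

+13.6 percentage points

Without adjustment, the pooled respondent share is:
  (350/1450)×21.7 + (450/1450)×27.4 + (150/1450)×69.7 + (500/1450)×55.6 = 40.1241%
Post-stratifying to population shares instead:
  0.15×21.7 + 0.09×27.4 + 0.41×69.7 + 0.35×55.6 = 53.758%
Difference = 53.758 − 40.1241 = 13.6339 pp.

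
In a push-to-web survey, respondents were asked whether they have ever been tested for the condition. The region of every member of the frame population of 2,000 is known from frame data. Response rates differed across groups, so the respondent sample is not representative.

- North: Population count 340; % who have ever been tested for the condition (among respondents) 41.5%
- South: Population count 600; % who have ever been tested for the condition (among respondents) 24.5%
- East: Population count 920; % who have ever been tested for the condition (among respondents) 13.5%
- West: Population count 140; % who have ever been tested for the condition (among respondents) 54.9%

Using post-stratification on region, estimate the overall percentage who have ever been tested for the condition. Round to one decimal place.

Each cell contributes population-share × respondent value:
  North: (340/2,000) × 41.5 = 7.055
  South: (600/2,000) × 24.5 = 7.35
  East: (920/2,000) × 13.5 = 6.21
  West: (140/2,000) × 54.9 = 3.843
Post-stratified estimate = 24.458 → 24.5%.

24.5%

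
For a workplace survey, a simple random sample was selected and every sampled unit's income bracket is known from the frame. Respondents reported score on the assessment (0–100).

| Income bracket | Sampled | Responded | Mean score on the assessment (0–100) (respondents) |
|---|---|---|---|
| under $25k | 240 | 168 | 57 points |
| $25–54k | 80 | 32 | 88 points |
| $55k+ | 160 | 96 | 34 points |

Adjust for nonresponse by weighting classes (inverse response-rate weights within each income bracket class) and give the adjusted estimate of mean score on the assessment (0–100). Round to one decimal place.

54.5

Class response rates: under $25k 168/240 = 70%, $25–54k 32/80 = 40%, $55k+ 96/160 = 60%.
With weight = n_sampled/n_responded per class, the weighted class total is n_sampled:
  under $25k: 240 × 57 = 13,680
  $25–54k: 80 × 88 = 7040
  $55k+: 160 × 34 = 5440
Adjusted estimate = 26,160 / 480 = 54.5 → 54.5.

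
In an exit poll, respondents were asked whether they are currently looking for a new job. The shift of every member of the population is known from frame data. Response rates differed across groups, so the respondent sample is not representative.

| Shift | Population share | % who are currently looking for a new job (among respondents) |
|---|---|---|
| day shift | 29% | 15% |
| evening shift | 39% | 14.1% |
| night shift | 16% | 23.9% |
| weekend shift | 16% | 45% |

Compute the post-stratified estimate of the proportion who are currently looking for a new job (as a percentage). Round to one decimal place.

Post-stratification weights by population share, not respondent share:
  day shift: 0.29 × 15 = 4.35
  evening shift: 0.39 × 14.1 = 5.499
  night shift: 0.16 × 23.9 = 3.824
  weekend shift: 0.16 × 45 = 7.2
Post-stratified estimate = 20.873 → 20.9%.

20.9%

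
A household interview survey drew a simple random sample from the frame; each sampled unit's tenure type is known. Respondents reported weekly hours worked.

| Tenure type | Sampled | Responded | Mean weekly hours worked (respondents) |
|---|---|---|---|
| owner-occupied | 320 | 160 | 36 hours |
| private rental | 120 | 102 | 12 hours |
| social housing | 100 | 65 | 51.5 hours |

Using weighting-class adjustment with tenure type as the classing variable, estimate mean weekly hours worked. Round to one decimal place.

Response rates by class: owner-occupied 160/320 = 50%, private rental 102/120 = 85%, social housing 65/100 = 65%.
With weight = n_sampled/n_responded per class, the weighted class total is n_sampled:
  owner-occupied: 320 × 36 = 11,520
  private rental: 120 × 12 = 1440
  social housing: 100 × 51.5 = 5150
Adjusted estimate = 18,110 / 540 = 33.537 → 33.5.

33.5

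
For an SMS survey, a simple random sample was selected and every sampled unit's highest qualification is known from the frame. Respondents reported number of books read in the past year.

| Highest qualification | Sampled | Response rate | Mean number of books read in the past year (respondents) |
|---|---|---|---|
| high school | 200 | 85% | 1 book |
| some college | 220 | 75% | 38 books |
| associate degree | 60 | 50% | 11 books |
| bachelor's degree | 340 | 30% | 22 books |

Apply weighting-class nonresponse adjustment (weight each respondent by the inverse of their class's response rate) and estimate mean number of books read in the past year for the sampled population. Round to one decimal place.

Each respondent's weight = sampled/responded in their class; summing within a class gives n_sampled, so:
  high school: 200 × 1 = 200
  some college: 220 × 38 = 8360
  associate degree: 60 × 11 = 660
  bachelor's degree: 340 × 22 = 7480
Adjusted estimate = 16,700 / 820 = 20.3659 → 20.4.

20.4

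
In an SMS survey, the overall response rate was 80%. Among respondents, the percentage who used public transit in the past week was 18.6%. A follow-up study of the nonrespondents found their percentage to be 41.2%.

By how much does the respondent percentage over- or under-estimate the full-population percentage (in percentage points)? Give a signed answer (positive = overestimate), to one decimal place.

Nonresponse fraction = 1 − 0.8 = 0.2.
Bias = (nonresponse fraction) × (respondent percentage − nonrespondent percentage)
     = 0.2 × (18.6 − 41.2) = 0.2 × -22.6 = -4.52.

-4.5 percentage points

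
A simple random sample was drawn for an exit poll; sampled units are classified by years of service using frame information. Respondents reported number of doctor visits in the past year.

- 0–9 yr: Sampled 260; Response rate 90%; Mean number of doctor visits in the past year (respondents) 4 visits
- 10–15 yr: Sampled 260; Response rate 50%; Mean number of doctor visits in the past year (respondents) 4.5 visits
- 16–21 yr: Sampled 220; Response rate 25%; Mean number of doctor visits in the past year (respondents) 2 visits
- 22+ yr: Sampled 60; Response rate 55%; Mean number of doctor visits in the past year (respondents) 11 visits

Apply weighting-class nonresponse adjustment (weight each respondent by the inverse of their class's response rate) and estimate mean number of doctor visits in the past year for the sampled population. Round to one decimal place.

With weight = n_sampled/n_responded per class, the weighted class total is n_sampled:
  0–9 yr: 260 × 4 = 1040
  10–15 yr: 260 × 4.5 = 1170
  16–21 yr: 220 × 2 = 440
  22+ yr: 60 × 11 = 660
Adjusted estimate = 3310 / 800 = 4.1375 → 4.1.

4.1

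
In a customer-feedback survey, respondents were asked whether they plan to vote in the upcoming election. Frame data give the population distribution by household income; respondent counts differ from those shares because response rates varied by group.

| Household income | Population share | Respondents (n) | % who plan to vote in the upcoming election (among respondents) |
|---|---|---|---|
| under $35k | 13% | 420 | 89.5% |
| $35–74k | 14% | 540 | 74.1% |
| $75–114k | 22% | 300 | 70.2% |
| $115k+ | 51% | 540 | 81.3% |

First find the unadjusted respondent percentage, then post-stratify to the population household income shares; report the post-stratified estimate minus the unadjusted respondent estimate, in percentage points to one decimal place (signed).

Unadjusted (pooled respondent) estimate weights by respondent counts:
  (420/1800)×89.5 + (540/1800)×74.1 + (300/1800)×70.2 + (540/1800)×81.3 = 79.2033%
Post-stratified estimate weights by population shares:
  0.13×89.5 + 0.14×74.1 + 0.22×70.2 + 0.51×81.3 = 78.916%
Difference = 78.916 − 79.2033 = -0.2873 pp.

-0.3 percentage points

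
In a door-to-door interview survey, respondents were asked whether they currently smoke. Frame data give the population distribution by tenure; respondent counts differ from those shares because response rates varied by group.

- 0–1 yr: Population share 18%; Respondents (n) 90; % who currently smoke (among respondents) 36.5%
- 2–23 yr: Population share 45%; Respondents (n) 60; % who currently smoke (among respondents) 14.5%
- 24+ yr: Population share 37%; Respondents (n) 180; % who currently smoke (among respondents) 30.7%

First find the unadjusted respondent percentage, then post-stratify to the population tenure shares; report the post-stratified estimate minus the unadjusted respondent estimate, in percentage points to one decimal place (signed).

-4.9 percentage points

Naive respondent-only estimate (weights = respondent counts):
  (90/330)×36.5 + (60/330)×14.5 + (180/330)×30.7 = 29.3364%
Reweighting by population tenure shares:
  0.18×36.5 + 0.45×14.5 + 0.37×30.7 = 24.454%
Difference = 24.454 − 29.3364 = -4.8824 pp.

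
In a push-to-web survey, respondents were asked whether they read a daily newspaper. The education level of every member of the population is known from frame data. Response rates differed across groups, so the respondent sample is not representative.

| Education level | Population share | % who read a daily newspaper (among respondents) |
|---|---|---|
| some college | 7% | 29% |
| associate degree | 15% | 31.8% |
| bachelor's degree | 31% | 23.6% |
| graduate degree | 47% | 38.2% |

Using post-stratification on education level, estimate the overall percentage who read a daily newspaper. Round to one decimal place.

Each cell contributes population-share × respondent value:
  some college: 0.07 × 29 = 2.03
  associate degree: 0.15 × 31.8 = 4.77
  bachelor's degree: 0.31 × 23.6 = 7.316
  graduate degree: 0.47 × 38.2 = 17.954
Post-stratified estimate = 32.07 → 32.1%.

32.1%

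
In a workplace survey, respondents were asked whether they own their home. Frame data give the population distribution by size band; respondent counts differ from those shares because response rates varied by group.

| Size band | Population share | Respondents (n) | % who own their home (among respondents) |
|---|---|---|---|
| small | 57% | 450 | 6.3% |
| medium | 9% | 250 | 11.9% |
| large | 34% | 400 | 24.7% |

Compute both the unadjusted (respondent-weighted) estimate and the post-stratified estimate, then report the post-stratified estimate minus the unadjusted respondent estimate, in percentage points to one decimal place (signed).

-1.2 percentage points

Naive respondent-only estimate (weights = respondent counts):
  (450/1100)×6.3 + (250/1100)×11.9 + (400/1100)×24.7 = 14.2636%
Reweighting by population size band shares:
  0.57×6.3 + 0.09×11.9 + 0.34×24.7 = 13.06%
Difference = 13.06 − 14.2636 = -1.2036 pp.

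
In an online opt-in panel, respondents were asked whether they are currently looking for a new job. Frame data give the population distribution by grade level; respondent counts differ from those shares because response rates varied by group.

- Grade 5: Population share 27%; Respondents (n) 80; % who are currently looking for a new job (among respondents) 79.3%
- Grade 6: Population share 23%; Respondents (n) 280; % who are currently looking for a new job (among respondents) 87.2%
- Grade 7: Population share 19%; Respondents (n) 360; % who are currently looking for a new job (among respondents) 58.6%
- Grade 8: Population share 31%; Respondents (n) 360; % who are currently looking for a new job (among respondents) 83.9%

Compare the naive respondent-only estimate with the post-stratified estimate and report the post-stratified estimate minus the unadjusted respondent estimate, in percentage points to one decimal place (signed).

+2.6 percentage points

Unadjusted (pooled respondent) estimate weights by respondent counts:
  (80/1080)×79.3 + (280/1080)×87.2 + (360/1080)×58.6 + (360/1080)×83.9 = 75.9815%
Post-stratifying to population shares instead:
  0.27×79.3 + 0.23×87.2 + 0.19×58.6 + 0.31×83.9 = 78.61%
Difference = 78.61 − 75.9815 = 2.6285 pp.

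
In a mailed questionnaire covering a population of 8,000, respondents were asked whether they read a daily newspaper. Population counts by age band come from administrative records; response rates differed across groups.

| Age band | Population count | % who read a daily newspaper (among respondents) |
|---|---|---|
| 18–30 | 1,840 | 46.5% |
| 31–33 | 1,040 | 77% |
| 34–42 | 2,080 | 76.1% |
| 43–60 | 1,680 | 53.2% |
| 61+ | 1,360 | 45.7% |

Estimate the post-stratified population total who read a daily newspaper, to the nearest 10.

Apply each group's respondent rate to its population count:
  18–30: 1,840 × 46.5% = 855.6
  31–33: 1,040 × 77% = 800.8
  34–42: 2,080 × 76.1% = 1582.88
  43–60: 1,680 × 53.2% = 893.76
  61+: 1,360 × 45.7% = 621.52
Estimated total = 4754.56 → 4,750.

4,750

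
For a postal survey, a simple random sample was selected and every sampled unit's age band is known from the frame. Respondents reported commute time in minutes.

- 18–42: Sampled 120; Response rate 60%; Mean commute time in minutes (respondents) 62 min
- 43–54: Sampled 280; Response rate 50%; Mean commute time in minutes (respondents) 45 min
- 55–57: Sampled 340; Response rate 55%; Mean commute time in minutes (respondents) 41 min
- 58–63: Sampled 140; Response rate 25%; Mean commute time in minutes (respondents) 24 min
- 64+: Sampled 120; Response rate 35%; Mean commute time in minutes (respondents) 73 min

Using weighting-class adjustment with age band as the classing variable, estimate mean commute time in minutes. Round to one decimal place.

46.1

Inverse-response-rate weighting restores each class to its sampled count, so class totals weight by n_sampled:
  18–42: 120 × 62 = 7440
  43–54: 280 × 45 = 12,600
  55–57: 340 × 41 = 13,940
  58–63: 140 × 24 = 3360
  64+: 120 × 73 = 8760
Adjusted estimate = 46,100 / 1,000 = 46.1 → 46.1.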